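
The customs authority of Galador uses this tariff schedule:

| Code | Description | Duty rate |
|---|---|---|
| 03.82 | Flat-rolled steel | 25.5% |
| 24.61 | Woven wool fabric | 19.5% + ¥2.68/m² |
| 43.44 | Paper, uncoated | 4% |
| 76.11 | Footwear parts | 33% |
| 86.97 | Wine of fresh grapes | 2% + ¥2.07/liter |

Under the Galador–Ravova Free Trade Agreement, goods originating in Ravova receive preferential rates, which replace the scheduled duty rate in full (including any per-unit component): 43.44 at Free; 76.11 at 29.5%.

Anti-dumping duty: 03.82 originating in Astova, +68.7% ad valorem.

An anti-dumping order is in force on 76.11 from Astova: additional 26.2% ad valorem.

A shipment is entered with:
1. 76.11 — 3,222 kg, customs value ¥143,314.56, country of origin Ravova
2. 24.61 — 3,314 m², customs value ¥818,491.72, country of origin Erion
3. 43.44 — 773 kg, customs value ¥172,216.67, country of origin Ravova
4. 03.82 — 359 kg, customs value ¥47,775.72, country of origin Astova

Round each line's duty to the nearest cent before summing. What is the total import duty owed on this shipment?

Line 1 (76.11, Ravova, 3,222 kg, ¥143,314.56):
Base rate for 76.11 is 33%.
Origin Ravova qualifies under the Galador–Ravova agreement and 76.11 is covered: preferential rate 29.5% applies instead.
The additional-duty order on 76.11 targets Astova, not Ravova; it does not apply.
Duty = ¥143,314.56 × 29.5% = ¥42,277.80.
Line 2 (24.61, Erion, 3,314 m², ¥818,491.72):
Base rate for 24.61 is 19.5% + ¥2.68/m².
Duty = ¥818,491.72 × 19.5% + 3,314 × ¥2.68 = ¥168,487.41.
Line 3 (43.44, Ravova, 773 kg, ¥172,216.67):
Base rate for 43.44 is 4%.
Origin Ravova qualifies under the Galador–Ravova agreement and 43.44 is covered: preferential rate Free applies instead.
Duty = ¥172,216.67 × 0% = ¥0.00.
Line 4 (03.82, Astova, 359 kg, ¥47,775.72):
Base rate for 03.82 is 25.5%.
Additional duty on 03.82 from Astova: +68.7%. Applied ad valorem rate: 25.5% + 68.7% = 94.2%.
Duty = ¥47,775.72 × 94.2% = ¥45,004.73.
Total = ¥42,277.80 + ¥168,487.41 + ¥0.00 + ¥45,004.73 = ¥255,769.94.

¥255,769.94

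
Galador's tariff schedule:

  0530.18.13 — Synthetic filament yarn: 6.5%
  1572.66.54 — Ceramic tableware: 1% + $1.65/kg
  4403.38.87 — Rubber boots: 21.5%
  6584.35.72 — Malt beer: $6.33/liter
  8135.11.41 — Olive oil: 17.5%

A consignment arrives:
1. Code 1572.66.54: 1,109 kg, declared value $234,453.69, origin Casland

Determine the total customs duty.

$4,174.39

Line 1 (1572.66.54, Casland, 1,109 kg, $234,453.69):
Base rate for 1572.66.54 is 1% + $1.65/kg.
Duty = $234,453.69 × 1% + 1,109 × $1.65 = $4,174.39.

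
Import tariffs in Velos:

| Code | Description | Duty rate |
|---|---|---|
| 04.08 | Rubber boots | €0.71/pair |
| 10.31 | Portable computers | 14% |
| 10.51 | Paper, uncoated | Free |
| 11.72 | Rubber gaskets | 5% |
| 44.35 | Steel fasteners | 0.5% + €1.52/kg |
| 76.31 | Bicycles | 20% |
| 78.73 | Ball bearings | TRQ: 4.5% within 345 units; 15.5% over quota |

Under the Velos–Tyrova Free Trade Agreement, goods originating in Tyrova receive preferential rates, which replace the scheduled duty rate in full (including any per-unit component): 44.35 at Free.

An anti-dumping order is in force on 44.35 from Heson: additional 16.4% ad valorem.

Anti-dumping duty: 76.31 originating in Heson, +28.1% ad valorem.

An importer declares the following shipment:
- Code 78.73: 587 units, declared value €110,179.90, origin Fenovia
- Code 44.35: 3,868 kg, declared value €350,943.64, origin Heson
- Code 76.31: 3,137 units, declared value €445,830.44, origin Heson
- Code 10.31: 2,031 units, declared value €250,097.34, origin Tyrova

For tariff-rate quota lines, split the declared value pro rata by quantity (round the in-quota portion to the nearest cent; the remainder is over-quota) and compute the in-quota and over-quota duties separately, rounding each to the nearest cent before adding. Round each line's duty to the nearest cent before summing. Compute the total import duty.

€324,601.58

Line 1 (78.73, Fenovia, 587 units, €110,179.90):
Code 78.73 is under a tariff-rate quota (threshold 345 units). In-quota: 345 units at 4.5%; over-quota: 242 units at 15.5%.
Pro-rata value split: in-quota = €110,179.90 × 345/587 = €64,756.50; over-quota = €110,179.90 − €64,756.50 = €45,423.40.
In-quota duty = €64,756.50 × 4.5% = €2,914.04. Over-quota duty = €45,423.40 × 15.5% = €7,040.63.
Line duty = €2,914.04 + €7,040.63 = €9,954.67.
Line 2 (44.35, Heson, 3,868 kg, €350,943.64):
Base rate for 44.35 is 0.5% + €1.52/kg.
44.35 has an FTA preferential rate, but origin Heson is not Tyrova; base rate stands.
Additional duty on 44.35 from Heson: +16.4%. Applied ad valorem rate: 0.5% + 16.4% = 16.9%.
Duty = €350,943.64 × 16.9% + 3,868 × €1.52 = €65,188.84.
Line 3 (76.31, Heson, 3,137 units, €445,830.44):
Base rate for 76.31 is 20%.
Additional duty on 76.31 from Heson: +28.1%. Applied ad valorem rate: 20% + 28.1% = 48.1%.
Duty = €445,830.44 × 48.1% = €214,444.44.
Line 4 (10.31, Tyrova, 2,031 units, €250,097.34):
Base rate for 10.31 is 14%.
Origin Tyrova is the FTA partner but 10.31 is not on the preference list; base rate stands.
Duty = €250,097.34 × 14% = €35,013.63.
Total = €9,954.67 + €65,188.84 + €214,444.44 + €35,013.63 = €324,601.58.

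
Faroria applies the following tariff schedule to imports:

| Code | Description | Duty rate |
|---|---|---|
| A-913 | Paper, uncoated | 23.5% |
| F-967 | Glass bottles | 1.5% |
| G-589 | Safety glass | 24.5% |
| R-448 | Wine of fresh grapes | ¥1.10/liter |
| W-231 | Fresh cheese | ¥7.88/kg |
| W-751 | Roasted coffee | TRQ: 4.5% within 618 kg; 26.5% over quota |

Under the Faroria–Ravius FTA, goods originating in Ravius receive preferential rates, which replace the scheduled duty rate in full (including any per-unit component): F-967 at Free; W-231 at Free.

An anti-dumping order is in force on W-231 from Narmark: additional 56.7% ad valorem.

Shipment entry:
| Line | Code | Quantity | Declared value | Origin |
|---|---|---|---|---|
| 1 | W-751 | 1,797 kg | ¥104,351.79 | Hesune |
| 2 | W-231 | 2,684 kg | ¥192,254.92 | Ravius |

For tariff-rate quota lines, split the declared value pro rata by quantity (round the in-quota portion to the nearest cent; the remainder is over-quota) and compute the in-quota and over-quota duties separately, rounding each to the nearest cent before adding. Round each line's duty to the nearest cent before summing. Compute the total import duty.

¥19,758.03

Line 1 (W-751, Hesune, 1,797 kg, ¥104,351.79):
Code W-751 is under a tariff-rate quota (threshold 618 kg). In-quota: 618 kg at 4.5%; over-quota: 1,179 kg at 26.5%.
Pro-rata value split: in-quota = ¥104,351.79 × 618/1,797 = ¥35,887.26; over-quota = ¥104,351.79 − ¥35,887.26 = ¥68,464.53.
In-quota duty = ¥35,887.26 × 4.5% = ¥1,614.93. Over-quota duty = ¥68,464.53 × 26.5% = ¥18,143.10.
Line duty = ¥1,614.93 + ¥18,143.10 = ¥19,758.03.
Line 2 (W-231, Ravius, 2,684 kg, ¥192,254.92):
Base rate for W-231 is ¥7.88/kg.
Origin Ravius qualifies under the Faroria–Ravius agreement and W-231 is covered: preferential rate Free applies instead.
The additional-duty order on W-231 targets Narmark, not Ravius; it does not apply.
Duty = ¥192,254.92 × 0% = ¥0.00.
Total = ¥19,758.03 + ¥0.00 = ¥19,758.03.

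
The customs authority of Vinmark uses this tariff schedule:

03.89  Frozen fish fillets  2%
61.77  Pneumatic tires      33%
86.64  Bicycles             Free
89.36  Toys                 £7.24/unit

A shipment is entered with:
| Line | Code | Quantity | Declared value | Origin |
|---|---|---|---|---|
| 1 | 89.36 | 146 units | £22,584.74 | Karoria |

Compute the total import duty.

Line 1 (89.36, Karoria, 146 units, £22,584.74):
Base rate for 89.36 is £7.24/unit.
Duty = 146 × £7.24 = £1,057.04.

£1,057.04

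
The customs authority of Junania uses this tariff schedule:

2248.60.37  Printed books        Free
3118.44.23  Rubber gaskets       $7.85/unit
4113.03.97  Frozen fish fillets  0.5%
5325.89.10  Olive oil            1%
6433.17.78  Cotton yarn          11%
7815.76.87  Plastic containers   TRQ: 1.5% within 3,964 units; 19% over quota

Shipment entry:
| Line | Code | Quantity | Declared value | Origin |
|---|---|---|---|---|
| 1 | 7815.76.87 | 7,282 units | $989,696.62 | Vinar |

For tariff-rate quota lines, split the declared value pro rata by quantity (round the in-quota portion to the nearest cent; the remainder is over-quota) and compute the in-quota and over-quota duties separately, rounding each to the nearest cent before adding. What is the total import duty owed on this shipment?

Line 1 (7815.76.87, Vinar, 7,282 units, $989,696.62):
Code 7815.76.87 is under a tariff-rate quota (threshold 3,964 units). In-quota: 3,964 units at 1.5%; over-quota: 3,318 units at 19%.
Pro-rata value split: in-quota = $989,696.62 × 3,964/7,282 = $538,747.24; over-quota = $989,696.62 − $538,747.24 = $450,949.38.
In-quota duty = $538,747.24 × 1.5% = $8,081.21. Over-quota duty = $450,949.38 × 19% = $85,680.38.
Line duty = $8,081.21 + $85,680.38 = $93,761.59.

$93,761.59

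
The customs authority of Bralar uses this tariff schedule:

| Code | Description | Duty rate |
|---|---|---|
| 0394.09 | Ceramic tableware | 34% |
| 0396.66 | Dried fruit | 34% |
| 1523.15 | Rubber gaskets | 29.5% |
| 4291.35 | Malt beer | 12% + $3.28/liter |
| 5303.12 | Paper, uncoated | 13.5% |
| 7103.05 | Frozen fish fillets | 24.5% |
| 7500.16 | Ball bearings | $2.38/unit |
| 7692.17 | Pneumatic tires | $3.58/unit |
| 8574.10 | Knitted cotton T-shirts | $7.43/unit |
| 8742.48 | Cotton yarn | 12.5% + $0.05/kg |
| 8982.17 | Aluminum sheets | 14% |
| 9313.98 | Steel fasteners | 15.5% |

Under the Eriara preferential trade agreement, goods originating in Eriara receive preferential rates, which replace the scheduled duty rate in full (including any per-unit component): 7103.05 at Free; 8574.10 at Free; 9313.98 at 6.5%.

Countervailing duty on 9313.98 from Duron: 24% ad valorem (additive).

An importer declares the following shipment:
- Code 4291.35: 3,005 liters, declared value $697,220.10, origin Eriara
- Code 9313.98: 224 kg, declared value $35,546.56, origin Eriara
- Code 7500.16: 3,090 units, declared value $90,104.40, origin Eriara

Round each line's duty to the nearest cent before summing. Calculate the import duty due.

$103,187.54

Line 1 (4291.35, Eriara, 3,005 liters, $697,220.10):
Base rate for 4291.35 is 12% + $3.28/liter.
Origin Eriara is the FTA partner but 4291.35 is not on the preference list; base rate stands.
Duty = $697,220.10 × 12% + 3,005 × $3.28 = $93,522.81.
Line 2 (9313.98, Eriara, 224 kg, $35,546.56):
Base rate for 9313.98 is 15.5%.
Origin Eriara qualifies under the Bralar–Eriara agreement and 9313.98 is covered: preferential rate 6.5% applies instead.
The additional-duty order on 9313.98 targets Duron, not Eriara; it does not apply.
Duty = $35,546.56 × 6.5% = $2,310.53.
Line 3 (7500.16, Eriara, 3,090 units, $90,104.40):
Base rate for 7500.16 is $2.38/unit.
Origin Eriara is the FTA partner but 7500.16 is not on the preference list; base rate stands.
Duty = 3,090 × $2.38 = $7,354.20.
Total = $93,522.81 + $2,310.53 + $7,354.20 = $103,187.54.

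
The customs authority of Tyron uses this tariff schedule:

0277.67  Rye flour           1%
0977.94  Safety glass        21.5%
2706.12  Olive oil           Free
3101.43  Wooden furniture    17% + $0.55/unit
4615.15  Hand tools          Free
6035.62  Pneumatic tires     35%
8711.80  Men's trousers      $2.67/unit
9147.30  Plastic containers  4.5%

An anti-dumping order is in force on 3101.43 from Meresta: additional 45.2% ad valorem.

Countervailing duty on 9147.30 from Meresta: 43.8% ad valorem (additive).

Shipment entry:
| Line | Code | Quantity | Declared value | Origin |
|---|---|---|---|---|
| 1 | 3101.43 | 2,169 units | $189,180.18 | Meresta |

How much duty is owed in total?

Line 1 (3101.43, Meresta, 2,169 units, $189,180.18):
Base rate for 3101.43 is 17% + $0.55/unit.
Additional duty on 3101.43 from Meresta: +45.2%. Applied ad valorem rate: 17% + 45.2% = 62.2%.
Duty = $189,180.18 × 62.2% + 2,169 × $0.55 = $118,863.02.

$118,863.02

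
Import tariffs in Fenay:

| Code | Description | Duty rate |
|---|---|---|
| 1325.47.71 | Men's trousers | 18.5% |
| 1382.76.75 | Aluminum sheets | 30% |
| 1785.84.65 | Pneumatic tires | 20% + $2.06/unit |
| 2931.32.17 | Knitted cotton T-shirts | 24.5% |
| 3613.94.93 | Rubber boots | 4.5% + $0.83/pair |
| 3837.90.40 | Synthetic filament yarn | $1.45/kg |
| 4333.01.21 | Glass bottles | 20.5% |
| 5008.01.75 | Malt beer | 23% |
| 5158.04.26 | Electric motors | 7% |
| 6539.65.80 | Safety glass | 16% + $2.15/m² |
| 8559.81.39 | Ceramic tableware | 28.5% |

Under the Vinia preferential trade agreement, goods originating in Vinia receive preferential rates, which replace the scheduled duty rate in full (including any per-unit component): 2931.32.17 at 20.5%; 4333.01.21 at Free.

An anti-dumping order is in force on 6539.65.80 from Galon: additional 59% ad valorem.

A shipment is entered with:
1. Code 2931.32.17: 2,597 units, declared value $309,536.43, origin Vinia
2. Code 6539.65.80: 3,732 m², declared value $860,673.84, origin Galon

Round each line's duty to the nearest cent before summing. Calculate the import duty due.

Line 1 (2931.32.17, Vinia, 2,597 units, $309,536.43):
Base rate for 2931.32.17 is 24.5%.
Origin Vinia qualifies under the Fenay–Vinia agreement and 2931.32.17 is covered: preferential rate 20.5% applies instead.
Duty = $309,536.43 × 20.5% = $63,454.97.
Line 2 (6539.65.80, Galon, 3,732 m², $860,673.84):
Base rate for 6539.65.80 is 16% + $2.15/m².
Additional duty on 6539.65.80 from Galon: +59%. Applied ad valorem rate: 16% + 59% = 75%.
Duty = $860,673.84 × 75% + 3,732 × $2.15 = $653,529.18.
Total = $63,454.97 + $653,529.18 = $716,984.15.

$716,984.15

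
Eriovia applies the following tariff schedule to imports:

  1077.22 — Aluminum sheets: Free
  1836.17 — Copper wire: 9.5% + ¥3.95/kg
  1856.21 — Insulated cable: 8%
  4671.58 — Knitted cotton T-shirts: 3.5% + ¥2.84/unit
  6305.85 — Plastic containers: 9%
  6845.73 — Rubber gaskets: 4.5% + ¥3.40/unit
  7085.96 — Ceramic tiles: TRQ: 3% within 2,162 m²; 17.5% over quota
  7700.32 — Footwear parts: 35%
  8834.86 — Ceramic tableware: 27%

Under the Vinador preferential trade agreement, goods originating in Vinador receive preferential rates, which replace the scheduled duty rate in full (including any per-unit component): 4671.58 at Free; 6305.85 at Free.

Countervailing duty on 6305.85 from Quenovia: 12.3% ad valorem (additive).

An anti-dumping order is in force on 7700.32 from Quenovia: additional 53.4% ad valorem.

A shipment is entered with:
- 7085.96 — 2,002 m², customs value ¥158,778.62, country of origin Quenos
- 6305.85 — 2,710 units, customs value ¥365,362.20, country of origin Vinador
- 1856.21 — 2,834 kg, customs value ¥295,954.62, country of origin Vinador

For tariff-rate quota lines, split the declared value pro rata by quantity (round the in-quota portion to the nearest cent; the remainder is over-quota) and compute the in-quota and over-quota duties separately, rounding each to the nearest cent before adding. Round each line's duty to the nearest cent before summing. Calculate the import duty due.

Line 1 (7085.96, Quenos, 2,002 m², ¥158,778.62):
Code 7085.96 is under a tariff-rate quota (threshold 2,162 m²). Quantity 2,002 m² is within the quota, so the in-quota rate 3% applies to the full value.
Duty = ¥158,778.62 × 3% = ¥4,763.36.
Line 2 (6305.85, Vinador, 2,710 units, ¥365,362.20):
Base rate for 6305.85 is 9%.
Origin Vinador qualifies under the Eriovia–Vinador agreement and 6305.85 is covered: preferential rate Free applies instead.
The additional-duty order on 6305.85 targets Quenovia, not Vinador; it does not apply.
Duty = ¥365,362.20 × 0% = ¥0.00.
Line 3 (1856.21, Vinador, 2,834 kg, ¥295,954.62):
Base rate for 1856.21 is 8%.
Origin Vinador is the FTA partner but 1856.21 is not on the preference list; base rate stands.
Duty = ¥295,954.62 × 8% = ¥23,676.37.
Total = ¥4,763.36 + ¥0.00 + ¥23,676.37 = ¥28,439.73.

¥28,439.73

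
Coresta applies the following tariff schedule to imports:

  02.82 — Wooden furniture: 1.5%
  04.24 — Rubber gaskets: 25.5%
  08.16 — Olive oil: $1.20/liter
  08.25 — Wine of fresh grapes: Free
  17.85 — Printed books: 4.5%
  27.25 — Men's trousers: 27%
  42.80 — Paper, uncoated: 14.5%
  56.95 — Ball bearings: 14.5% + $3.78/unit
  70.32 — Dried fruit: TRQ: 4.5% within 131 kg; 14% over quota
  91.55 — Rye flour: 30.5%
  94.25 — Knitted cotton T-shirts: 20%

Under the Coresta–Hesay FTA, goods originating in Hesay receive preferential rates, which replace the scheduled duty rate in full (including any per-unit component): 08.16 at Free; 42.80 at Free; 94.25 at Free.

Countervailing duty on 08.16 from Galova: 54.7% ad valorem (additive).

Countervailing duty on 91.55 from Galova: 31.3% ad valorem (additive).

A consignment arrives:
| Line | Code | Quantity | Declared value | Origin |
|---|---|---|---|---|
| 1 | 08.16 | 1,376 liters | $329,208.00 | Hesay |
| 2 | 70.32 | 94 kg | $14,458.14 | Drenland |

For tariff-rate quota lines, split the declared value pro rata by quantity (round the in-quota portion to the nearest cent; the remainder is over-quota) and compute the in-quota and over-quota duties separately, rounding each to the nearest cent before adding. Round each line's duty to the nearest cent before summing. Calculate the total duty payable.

$650.62

Line 1 (08.16, Hesay, 1,376 liters, $329,208.00):
Base rate for 08.16 is $1.20/liter.
Origin Hesay qualifies under the Coresta–Hesay agreement and 08.16 is covered: preferential rate Free applies instead.
The additional-duty order on 08.16 targets Galova, not Hesay; it does not apply.
Duty = $329,208.00 × 0% = $0.00.
Line 2 (70.32, Drenland, 94 kg, $14,458.14):
Code 70.32 is under a tariff-rate quota (threshold 131 kg). Quantity 94 kg is within the quota, so the in-quota rate 4.5% applies to the full value.
Duty = $14,458.14 × 4.5% = $650.62.
Total = $0.00 + $650.62 = $650.62.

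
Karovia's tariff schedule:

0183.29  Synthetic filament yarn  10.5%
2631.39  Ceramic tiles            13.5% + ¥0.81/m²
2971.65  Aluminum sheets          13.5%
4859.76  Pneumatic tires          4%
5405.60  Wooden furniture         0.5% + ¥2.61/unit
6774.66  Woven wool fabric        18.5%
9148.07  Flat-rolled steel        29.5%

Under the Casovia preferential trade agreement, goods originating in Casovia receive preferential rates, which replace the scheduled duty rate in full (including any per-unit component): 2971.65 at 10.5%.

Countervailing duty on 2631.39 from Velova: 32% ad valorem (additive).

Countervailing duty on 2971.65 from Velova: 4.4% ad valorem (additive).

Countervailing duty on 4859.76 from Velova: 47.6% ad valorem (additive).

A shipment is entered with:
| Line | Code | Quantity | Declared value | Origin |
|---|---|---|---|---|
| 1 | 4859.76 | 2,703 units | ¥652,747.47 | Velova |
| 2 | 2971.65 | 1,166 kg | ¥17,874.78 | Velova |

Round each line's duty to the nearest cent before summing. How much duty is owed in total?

Line 1 (4859.76, Velova, 2,703 units, ¥652,747.47):
Base rate for 4859.76 is 4%.
Additional duty on 4859.76 from Velova: +47.6%. Applied ad valorem rate: 4% + 47.6% = 51.6%.
Duty = ¥652,747.47 × 51.6% = ¥336,817.69.
Line 2 (2971.65, Velova, 1,166 kg, ¥17,874.78):
Base rate for 2971.65 is 13.5%.
2971.65 has an FTA preferential rate, but origin Velova is not Casovia; base rate stands.
Additional duty on 2971.65 from Velova: +4.4%. Applied ad valorem rate: 13.5% + 4.4% = 17.9%.
Duty = ¥17,874.78 × 17.9% = ¥3,199.59.
Total = ¥336,817.69 + ¥3,199.59 = ¥340,017.28.

¥340,017.28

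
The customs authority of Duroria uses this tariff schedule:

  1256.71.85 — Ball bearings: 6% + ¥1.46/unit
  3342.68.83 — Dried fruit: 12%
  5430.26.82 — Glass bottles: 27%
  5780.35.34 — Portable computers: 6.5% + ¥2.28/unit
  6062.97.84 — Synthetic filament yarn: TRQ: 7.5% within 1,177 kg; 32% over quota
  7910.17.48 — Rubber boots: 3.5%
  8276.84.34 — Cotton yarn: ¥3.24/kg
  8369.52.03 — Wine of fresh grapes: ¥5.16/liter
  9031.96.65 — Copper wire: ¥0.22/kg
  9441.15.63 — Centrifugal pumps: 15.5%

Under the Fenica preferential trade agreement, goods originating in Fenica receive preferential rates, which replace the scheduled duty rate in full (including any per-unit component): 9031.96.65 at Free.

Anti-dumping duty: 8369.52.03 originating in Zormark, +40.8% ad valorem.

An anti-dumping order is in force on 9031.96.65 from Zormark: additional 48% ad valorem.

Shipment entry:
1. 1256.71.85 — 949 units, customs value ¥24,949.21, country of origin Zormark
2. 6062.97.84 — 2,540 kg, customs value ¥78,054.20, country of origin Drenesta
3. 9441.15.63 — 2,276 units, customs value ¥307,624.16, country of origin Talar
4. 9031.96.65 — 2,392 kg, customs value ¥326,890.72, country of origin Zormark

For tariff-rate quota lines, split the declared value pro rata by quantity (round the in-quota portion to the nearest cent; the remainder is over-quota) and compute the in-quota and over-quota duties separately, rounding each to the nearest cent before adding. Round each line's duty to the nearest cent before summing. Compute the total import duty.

Line 1 (1256.71.85, Zormark, 949 units, ¥24,949.21):
Base rate for 1256.71.85 is 6% + ¥1.46/unit.
Duty = ¥24,949.21 × 6% + 949 × ¥1.46 = ¥2,882.49.
Line 2 (6062.97.84, Drenesta, 2,540 kg, ¥78,054.20):
Code 6062.97.84 is under a tariff-rate quota (threshold 1,177 kg). In-quota: 1,177 kg at 7.5%; over-quota: 1,363 kg at 32%.
Pro-rata value split: in-quota = ¥78,054.20 × 1,177/2,540 = ¥36,169.21; over-quota = ¥78,054.20 − ¥36,169.21 = ¥41,884.99.
In-quota duty = ¥36,169.21 × 7.5% = ¥2,712.69. Over-quota duty = ¥41,884.99 × 32% = ¥13,403.20.
Line duty = ¥2,712.69 + ¥13,403.20 = ¥16,115.89.
Line 3 (9441.15.63, Talar, 2,276 units, ¥307,624.16):
Base rate for 9441.15.63 is 15.5%.
Duty = ¥307,624.16 × 15.5% = ¥47,681.74.
Line 4 (9031.96.65, Zormark, 2,392 kg, ¥326,890.72):
Base rate for 9031.96.65 is ¥0.22/kg.
9031.96.65 has an FTA preferential rate, but origin Zormark is not Fenica; base rate stands.
Additional duty on 9031.96.65 from Zormark: +48% ad valorem. Applied ad valorem rate = 48%.
Duty = ¥326,890.72 × 48% + 2,392 × ¥0.22 = ¥157,433.79.
Total = ¥2,882.49 + ¥16,115.89 + ¥47,681.74 + ¥157,433.79 = ¥224,113.91.

¥224,113.91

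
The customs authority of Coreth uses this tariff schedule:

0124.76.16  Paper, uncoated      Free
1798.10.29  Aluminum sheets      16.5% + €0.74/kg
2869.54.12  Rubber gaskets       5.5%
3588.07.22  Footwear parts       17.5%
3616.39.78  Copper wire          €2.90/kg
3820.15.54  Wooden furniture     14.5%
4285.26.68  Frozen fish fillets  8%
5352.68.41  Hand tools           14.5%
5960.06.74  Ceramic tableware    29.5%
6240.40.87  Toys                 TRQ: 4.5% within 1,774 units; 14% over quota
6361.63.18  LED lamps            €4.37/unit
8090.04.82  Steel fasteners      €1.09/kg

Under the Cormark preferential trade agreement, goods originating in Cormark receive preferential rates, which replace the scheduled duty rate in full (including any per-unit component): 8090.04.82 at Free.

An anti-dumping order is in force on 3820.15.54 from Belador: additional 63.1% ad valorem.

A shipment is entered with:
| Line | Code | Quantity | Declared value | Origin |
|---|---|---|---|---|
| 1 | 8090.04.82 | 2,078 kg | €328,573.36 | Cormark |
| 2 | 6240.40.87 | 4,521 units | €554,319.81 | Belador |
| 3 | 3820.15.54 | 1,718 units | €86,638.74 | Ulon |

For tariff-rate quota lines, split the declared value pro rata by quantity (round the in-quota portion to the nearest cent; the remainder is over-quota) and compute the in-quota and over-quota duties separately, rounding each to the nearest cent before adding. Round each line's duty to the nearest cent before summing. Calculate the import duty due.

€69,503.93

Line 1 (8090.04.82, Cormark, 2,078 kg, €328,573.36):
Base rate for 8090.04.82 is €1.09/kg.
Origin Cormark qualifies under the Coreth–Cormark agreement and 8090.04.82 is covered: preferential rate Free applies instead.
Duty = €328,573.36 × 0% = €0.00.
Line 2 (6240.40.87, Belador, 4,521 units, €554,319.81):
Code 6240.40.87 is under a tariff-rate quota (threshold 1,774 units). In-quota: 1,774 units at 4.5%; over-quota: 2,747 units at 14%.
Pro-rata value split: in-quota = €554,319.81 × 1,774/4,521 = €217,510.14; over-quota = €554,319.81 − €217,510.14 = €336,809.67.
In-quota duty = €217,510.14 × 4.5% = €9,787.96. Over-quota duty = €336,809.67 × 14% = €47,153.35.
Line duty = €9,787.96 + €47,153.35 = €56,941.31.
Line 3 (3820.15.54, Ulon, 1,718 units, €86,638.74):
Base rate for 3820.15.54 is 14.5%.
The additional-duty order on 3820.15.54 targets Belador, not Ulon; it does not apply.
Duty = €86,638.74 × 14.5% = €12,562.62.
Total = €0.00 + €56,941.31 + €12,562.62 = €69,503.93.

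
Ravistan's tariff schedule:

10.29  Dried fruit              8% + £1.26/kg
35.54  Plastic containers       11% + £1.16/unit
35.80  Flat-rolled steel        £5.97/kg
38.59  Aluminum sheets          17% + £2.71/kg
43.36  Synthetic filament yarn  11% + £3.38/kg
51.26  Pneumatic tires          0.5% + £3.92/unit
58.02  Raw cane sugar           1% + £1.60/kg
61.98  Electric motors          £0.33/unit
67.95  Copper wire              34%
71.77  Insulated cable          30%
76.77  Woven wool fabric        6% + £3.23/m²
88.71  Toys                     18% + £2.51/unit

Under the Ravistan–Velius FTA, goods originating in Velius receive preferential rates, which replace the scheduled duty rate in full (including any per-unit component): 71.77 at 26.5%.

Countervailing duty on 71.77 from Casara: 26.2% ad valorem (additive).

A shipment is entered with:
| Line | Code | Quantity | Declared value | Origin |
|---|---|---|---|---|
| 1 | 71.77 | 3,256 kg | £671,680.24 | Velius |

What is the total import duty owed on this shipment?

Line 1 (71.77, Velius, 3,256 kg, £671,680.24):
Base rate for 71.77 is 30%.
Origin Velius qualifies under the Ravistan–Velius agreement and 71.77 is covered: preferential rate 26.5% applies instead.
The additional-duty order on 71.77 targets Casara, not Velius; it does not apply.
Duty = £671,680.24 × 26.5% = £177,995.26.

£177,995.26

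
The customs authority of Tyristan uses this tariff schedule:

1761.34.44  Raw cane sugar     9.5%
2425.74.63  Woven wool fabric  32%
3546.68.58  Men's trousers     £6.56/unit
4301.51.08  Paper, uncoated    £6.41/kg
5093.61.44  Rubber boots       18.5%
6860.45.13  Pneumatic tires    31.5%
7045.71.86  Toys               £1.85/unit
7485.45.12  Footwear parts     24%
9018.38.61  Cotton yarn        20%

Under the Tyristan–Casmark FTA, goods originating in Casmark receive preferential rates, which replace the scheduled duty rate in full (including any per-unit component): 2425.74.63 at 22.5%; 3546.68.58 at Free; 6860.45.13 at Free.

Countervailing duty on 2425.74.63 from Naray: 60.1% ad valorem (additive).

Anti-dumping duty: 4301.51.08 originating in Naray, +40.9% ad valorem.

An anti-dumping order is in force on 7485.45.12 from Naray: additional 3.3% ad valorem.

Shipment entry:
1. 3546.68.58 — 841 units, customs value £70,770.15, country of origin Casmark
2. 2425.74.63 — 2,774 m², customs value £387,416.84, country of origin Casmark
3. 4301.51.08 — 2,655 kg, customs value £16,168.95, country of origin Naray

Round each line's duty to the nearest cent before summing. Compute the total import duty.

Line 1 (3546.68.58, Casmark, 841 units, £70,770.15):
Base rate for 3546.68.58 is £6.56/unit.
Origin Casmark qualifies under the Tyristan–Casmark agreement and 3546.68.58 is covered: preferential rate Free applies instead.
Duty = £70,770.15 × 0% = £0.00.
Line 2 (2425.74.63, Casmark, 2,774 m², £387,416.84):
Base rate for 2425.74.63 is 32%.
Origin Casmark qualifies under the Tyristan–Casmark agreement and 2425.74.63 is covered: preferential rate 22.5% applies instead.
The additional-duty order on 2425.74.63 targets Naray, not Casmark; it does not apply.
Duty = £387,416.84 × 22.5% = £87,168.79.
Line 3 (4301.51.08, Naray, 2,655 kg, £16,168.95):
Base rate for 4301.51.08 is £6.41/kg.
Additional duty on 4301.51.08 from Naray: +40.9% ad valorem. Applied ad valorem rate = 40.9%.
Duty = £16,168.95 × 40.9% + 2,655 × £6.41 = £23,631.65.
Total = £0.00 + £87,168.79 + £23,631.65 = £110,800.44.

£110,800.44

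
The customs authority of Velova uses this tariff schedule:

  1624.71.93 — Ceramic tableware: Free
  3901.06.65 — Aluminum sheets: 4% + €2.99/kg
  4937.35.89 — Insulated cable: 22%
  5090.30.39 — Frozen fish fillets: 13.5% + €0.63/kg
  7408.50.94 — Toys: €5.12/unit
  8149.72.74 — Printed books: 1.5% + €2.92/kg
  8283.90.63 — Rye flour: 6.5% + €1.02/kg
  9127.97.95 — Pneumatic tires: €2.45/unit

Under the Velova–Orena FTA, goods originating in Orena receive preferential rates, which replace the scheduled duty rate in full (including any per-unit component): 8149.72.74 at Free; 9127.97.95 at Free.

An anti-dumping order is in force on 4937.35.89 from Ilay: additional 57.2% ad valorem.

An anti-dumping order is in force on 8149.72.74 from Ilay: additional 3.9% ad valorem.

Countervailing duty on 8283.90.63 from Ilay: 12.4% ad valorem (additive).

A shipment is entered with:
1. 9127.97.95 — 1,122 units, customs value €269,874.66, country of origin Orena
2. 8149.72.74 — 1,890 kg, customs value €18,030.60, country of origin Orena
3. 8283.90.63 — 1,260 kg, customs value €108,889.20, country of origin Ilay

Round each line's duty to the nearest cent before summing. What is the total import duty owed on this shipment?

€21,865.26

Line 1 (9127.97.95, Orena, 1,122 units, €269,874.66):
Base rate for 9127.97.95 is €2.45/unit.
Origin Orena qualifies under the Velova–Orena agreement and 9127.97.95 is covered: preferential rate Free applies instead.
Duty = €269,874.66 × 0% = €0.00.
Line 2 (8149.72.74, Orena, 1,890 kg, €18,030.60):
Base rate for 8149.72.74 is 1.5% + €2.92/kg.
Origin Orena qualifies under the Velova–Orena agreement and 8149.72.74 is covered: preferential rate Free applies instead.
The additional-duty order on 8149.72.74 targets Ilay, not Orena; it does not apply.
Duty = €18,030.60 × 0% = €0.00.
Line 3 (8283.90.63, Ilay, 1,260 kg, €108,889.20):
Base rate for 8283.90.63 is 6.5% + €1.02/kg.
Additional duty on 8283.90.63 from Ilay: +12.4%. Applied ad valorem rate: 6.5% + 12.4% = 18.9%.
Duty = €108,889.20 × 18.9% + 1,260 × €1.02 = €21,865.26.
Total = €0.00 + €0.00 + €21,865.26 = €21,865.26.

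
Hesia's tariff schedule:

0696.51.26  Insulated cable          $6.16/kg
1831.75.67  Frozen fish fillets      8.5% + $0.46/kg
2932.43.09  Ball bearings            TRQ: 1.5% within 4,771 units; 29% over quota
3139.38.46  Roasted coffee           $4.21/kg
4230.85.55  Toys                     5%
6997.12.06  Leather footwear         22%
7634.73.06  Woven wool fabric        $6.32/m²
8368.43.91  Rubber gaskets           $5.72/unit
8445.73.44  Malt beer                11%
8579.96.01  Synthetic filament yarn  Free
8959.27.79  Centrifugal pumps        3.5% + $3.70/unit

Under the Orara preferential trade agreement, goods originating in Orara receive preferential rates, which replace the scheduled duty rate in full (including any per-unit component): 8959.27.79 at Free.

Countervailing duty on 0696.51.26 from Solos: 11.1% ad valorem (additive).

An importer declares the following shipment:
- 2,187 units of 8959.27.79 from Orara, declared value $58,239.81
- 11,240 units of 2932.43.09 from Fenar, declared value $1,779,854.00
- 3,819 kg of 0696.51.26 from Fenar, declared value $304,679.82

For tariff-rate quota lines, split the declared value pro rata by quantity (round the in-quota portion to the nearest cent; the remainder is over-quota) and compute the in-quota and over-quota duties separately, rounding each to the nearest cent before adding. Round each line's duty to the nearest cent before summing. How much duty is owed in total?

Line 1 (8959.27.79, Orara, 2,187 units, $58,239.81):
Base rate for 8959.27.79 is 3.5% + $3.70/unit.
Origin Orara qualifies under the Hesia–Orara agreement and 8959.27.79 is covered: preferential rate Free applies instead.
Duty = $58,239.81 × 0% = $0.00.
Line 2 (2932.43.09, Fenar, 11,240 units, $1,779,854.00):
Code 2932.43.09 is under a tariff-rate quota (threshold 4,771 units). In-quota: 4,771 units at 1.5%; over-quota: 6,469 units at 29%.
Pro-rata value split: in-quota = $1,779,854.00 × 4,771/11,240 = $755,487.85; over-quota = $1,779,854.00 − $755,487.85 = $1,024,366.15.
In-quota duty = $755,487.85 × 1.5% = $11,332.32. Over-quota duty = $1,024,366.15 × 29% = $297,066.18.
Line duty = $11,332.32 + $297,066.18 = $308,398.50.
Line 3 (0696.51.26, Fenar, 3,819 kg, $304,679.82):
Base rate for 0696.51.26 is $6.16/kg.
The additional-duty order on 0696.51.26 targets Solos, not Fenar; it does not apply.
Duty = 3,819 × $6.16 = $23,525.04.
Total = $0.00 + $308,398.50 + $23,525.04 = $331,923.54.

$331,923.54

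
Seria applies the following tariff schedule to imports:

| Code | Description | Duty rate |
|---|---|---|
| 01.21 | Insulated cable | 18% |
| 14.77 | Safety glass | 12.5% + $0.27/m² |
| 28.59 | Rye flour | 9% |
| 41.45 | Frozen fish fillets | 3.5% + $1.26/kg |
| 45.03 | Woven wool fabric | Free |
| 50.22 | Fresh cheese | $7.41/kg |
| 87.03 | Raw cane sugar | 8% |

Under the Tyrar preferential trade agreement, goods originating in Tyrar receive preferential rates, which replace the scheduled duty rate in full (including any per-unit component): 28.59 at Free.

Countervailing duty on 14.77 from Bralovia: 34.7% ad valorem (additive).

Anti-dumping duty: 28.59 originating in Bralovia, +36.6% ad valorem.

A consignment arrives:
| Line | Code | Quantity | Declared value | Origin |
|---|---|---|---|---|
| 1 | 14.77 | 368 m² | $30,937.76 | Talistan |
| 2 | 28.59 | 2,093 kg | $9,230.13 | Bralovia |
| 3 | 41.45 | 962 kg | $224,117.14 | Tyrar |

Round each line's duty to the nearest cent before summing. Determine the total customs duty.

$17,231.74

Line 1 (14.77, Talistan, 368 m², $30,937.76):
Base rate for 14.77 is 12.5% + $0.27/m².
The additional-duty order on 14.77 targets Bralovia, not Talistan; it does not apply.
Duty = $30,937.76 × 12.5% + 368 × $0.27 = $3,966.58.
Line 2 (28.59, Bralovia, 2,093 kg, $9,230.13):
Base rate for 28.59 is 9%.
28.59 has an FTA preferential rate, but origin Bralovia is not Tyrar; base rate stands.
Additional duty on 28.59 from Bralovia: +36.6%. Applied ad valorem rate: 9% + 36.6% = 45.6%.
Duty = $9,230.13 × 45.6% = $4,208.94.
Line 3 (41.45, Tyrar, 962 kg, $224,117.14):
Base rate for 41.45 is 3.5% + $1.26/kg.
Origin Tyrar is the FTA partner but 41.45 is not on the preference list; base rate stands.
Duty = $224,117.14 × 3.5% + 962 × $1.26 = $9,056.22.
Total = $3,966.58 + $4,208.94 + $9,056.22 = $17,231.74.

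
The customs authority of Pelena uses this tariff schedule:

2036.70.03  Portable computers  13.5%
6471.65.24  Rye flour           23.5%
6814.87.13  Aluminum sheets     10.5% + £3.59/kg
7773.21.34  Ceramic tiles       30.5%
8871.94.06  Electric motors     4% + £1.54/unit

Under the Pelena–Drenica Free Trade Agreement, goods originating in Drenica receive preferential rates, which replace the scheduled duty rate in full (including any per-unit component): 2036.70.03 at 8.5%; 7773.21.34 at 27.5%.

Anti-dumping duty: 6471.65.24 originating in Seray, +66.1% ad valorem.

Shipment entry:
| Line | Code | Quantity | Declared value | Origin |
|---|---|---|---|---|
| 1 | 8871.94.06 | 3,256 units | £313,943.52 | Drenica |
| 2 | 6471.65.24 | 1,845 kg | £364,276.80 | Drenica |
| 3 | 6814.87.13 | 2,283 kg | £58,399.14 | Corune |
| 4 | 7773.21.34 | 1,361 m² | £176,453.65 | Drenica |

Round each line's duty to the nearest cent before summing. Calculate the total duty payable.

Line 1 (8871.94.06, Drenica, 3,256 units, £313,943.52):
Base rate for 8871.94.06 is 4% + £1.54/unit.
Origin Drenica is the FTA partner but 8871.94.06 is not on the preference list; base rate stands.
Duty = £313,943.52 × 4% + 3,256 × £1.54 = £17,571.98.
Line 2 (6471.65.24, Drenica, 1,845 kg, £364,276.80):
Base rate for 6471.65.24 is 23.5%.
Origin Drenica is the FTA partner but 6471.65.24 is not on the preference list; base rate stands.
The additional-duty order on 6471.65.24 targets Seray, not Drenica; it does not apply.
Duty = £364,276.80 × 23.5% = £85,605.05.
Line 3 (6814.87.13, Corune, 2,283 kg, £58,399.14):
Base rate for 6814.87.13 is 10.5% + £3.59/kg.
Duty = £58,399.14 × 10.5% + 2,283 × £3.59 = £14,327.88.
Line 4 (7773.21.34, Drenica, 1,361 m², £176,453.65):
Base rate for 7773.21.34 is 30.5%.
Origin Drenica qualifies under the Pelena–Drenica agreement and 7773.21.34 is covered: preferential rate 27.5% applies instead.
Duty = £176,453.65 × 27.5% = £48,524.75.
Total = £17,571.98 + £85,605.05 + £14,327.88 + £48,524.75 = £166,029.66.

£166,029.66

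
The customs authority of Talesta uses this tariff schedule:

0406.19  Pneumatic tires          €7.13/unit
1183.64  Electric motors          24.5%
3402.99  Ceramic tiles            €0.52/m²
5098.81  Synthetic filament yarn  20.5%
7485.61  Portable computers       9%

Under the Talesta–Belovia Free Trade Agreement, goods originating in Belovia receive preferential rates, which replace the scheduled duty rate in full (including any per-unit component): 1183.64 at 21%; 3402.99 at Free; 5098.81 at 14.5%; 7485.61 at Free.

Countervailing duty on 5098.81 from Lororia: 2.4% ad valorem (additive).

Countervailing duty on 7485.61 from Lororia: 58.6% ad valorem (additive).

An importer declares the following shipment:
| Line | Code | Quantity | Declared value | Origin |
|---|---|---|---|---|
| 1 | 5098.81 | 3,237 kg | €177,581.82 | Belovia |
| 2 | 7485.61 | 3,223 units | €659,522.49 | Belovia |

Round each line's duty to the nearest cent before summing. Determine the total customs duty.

Line 1 (5098.81, Belovia, 3,237 kg, €177,581.82):
Base rate for 5098.81 is 20.5%.
Origin Belovia qualifies under the Talesta–Belovia agreement and 5098.81 is covered: preferential rate 14.5% applies instead.
The additional-duty order on 5098.81 targets Lororia, not Belovia; it does not apply.
Duty = €177,581.82 × 14.5% = €25,749.36.
Line 2 (7485.61, Belovia, 3,223 units, €659,522.49):
Base rate for 7485.61 is 9%.
Origin Belovia qualifies under the Talesta–Belovia agreement and 7485.61 is covered: preferential rate Free applies instead.
The additional-duty order on 7485.61 targets Lororia, not Belovia; it does not apply.
Duty = €659,522.49 × 0% = €0.00.
Total = €25,749.36 + €0.00 = €25,749.36.

€25,749.36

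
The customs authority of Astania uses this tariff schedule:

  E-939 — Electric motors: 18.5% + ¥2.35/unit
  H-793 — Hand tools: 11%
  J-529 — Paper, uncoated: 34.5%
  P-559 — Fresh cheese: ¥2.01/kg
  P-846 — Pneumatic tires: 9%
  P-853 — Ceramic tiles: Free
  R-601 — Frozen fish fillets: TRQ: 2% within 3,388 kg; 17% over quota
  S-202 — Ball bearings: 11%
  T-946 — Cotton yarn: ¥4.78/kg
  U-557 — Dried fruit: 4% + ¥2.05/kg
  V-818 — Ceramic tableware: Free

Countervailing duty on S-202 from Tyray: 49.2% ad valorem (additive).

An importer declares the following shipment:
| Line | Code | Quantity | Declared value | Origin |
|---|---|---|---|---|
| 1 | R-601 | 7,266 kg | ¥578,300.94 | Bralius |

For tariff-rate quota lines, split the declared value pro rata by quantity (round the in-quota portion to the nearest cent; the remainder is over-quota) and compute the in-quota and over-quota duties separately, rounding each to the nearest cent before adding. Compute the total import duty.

Line 1 (R-601, Bralius, 7,266 kg, ¥578,300.94):
Code R-601 is under a tariff-rate quota (threshold 3,388 kg). In-quota: 3,388 kg at 2%; over-quota: 3,878 kg at 17%.
Pro-rata value split: in-quota = ¥578,300.94 × 3,388/7,266 = ¥269,650.92; over-quota = ¥578,300.94 − ¥269,650.92 = ¥308,650.02.
In-quota duty = ¥269,650.92 × 2% = ¥5,393.02. Over-quota duty = ¥308,650.02 × 17% = ¥52,470.50.
Line duty = ¥5,393.02 + ¥52,470.50 = ¥57,863.52.

¥57,863.52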